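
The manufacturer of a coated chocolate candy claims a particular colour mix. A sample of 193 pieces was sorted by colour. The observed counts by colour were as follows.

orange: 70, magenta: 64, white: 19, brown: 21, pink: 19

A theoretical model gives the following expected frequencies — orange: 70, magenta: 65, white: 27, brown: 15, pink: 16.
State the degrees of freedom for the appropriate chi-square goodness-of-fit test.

There are k = 5 categories and no parameters were estimated from the data, so df = 5 − 1 = 4.

4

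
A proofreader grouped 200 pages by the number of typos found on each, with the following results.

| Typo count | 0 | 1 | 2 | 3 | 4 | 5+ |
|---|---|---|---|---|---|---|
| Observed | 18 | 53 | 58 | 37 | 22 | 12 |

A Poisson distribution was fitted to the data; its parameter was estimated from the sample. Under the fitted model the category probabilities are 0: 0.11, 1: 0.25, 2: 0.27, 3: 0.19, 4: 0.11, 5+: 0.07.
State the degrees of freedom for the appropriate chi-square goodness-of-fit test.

4

There are k = 6 categories and 1 parameter estimated from the data, so df = 6 − 1 − 1 = 4.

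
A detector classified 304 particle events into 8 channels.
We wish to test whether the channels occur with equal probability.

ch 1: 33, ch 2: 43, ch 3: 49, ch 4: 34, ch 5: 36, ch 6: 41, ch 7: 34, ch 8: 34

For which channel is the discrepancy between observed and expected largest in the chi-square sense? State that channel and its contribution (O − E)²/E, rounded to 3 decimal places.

Expected count for each of the 8 categories: 304/8 = 38.
χ² = (33−38)²/38 + (43−38)²/38 + (49−38)²/38 + (34−38)²/38 + (36−38)²/38 + (41−38)²/38 + (34−38)²/38 + (34−38)²/38
   = 0.6579 + 0.6579 + 3.1842 + 0.4211 + 0.1053 + 0.2368 + 0.4211 + 0.4211
The largest term is for ch 3: 3.184.

ch 3, 3.184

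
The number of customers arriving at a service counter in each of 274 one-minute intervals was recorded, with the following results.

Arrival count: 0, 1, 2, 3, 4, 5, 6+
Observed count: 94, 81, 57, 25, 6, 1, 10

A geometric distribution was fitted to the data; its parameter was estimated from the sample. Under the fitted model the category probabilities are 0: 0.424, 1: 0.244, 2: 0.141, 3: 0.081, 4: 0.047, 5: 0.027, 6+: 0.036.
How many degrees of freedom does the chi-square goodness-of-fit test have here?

There are k = 7 categories and 1 parameter estimated from the data, so df = 7 − 1 − 1 = 5.

5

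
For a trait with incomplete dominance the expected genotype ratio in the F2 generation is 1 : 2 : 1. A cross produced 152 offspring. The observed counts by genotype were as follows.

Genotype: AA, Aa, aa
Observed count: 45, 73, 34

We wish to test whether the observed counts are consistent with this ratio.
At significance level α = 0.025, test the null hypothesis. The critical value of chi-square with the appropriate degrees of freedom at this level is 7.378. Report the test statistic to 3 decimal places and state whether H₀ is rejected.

Ratio total = 4. Expected counts: 152×1/4 = 38, 152×2/4 = 76, 152×1/4 = 38.
AA: (45 − 38)²/38 = 49/38 = 1.2895
Aa: (73 − 76)²/76 = 9/76 = 0.1184
aa: (34 − 38)²/38 = 16/38 = 0.4211
Sum = 1.829
df = 2. Since 1.829 < 7.378, we do not reject H₀.

1.829; do not reject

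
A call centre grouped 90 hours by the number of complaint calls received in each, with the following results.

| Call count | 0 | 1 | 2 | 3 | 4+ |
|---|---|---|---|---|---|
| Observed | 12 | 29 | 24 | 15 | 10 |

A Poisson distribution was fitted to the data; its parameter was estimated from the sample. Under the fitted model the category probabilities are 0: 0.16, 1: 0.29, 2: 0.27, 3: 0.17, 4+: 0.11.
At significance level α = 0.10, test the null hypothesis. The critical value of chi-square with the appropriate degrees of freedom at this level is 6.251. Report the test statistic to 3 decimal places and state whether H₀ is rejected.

Expected counts E_i = n·p_i: 90×0.16 = 14.4, 90×0.29 = 26.1, 90×0.27 = 24.3, 90×0.17 = 15.3, 90×0.11 = 9.9.
χ² = (12−14.4)²/14.4 + (29−26.1)²/26.1 + (24−24.3)²/24.3 + (15−15.3)²/15.3 + (10−9.9)²/9.9
   = 0.4000 + 0.3222 + 0.0037 + 0.0059 + 0.0010
Sum = 0.733
df = 3. Since 0.733 < 6.251, we do not reject H₀.

0.733; do not reject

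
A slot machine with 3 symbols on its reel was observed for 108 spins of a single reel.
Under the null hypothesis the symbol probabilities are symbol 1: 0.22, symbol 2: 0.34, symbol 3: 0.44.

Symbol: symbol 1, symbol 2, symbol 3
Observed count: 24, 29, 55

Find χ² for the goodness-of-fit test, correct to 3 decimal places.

2.803

Expected counts E_i = n·p_i: 108×0.22 = 23.76, 108×0.34 = 36.72, 108×0.44 = 47.52.
symbol 1: (24 − 23.76)²/23.76 = 0.0576/23.76 = 0.0024
symbol 2: (29 − 36.72)²/36.72 = 59.5984/36.72 = 1.6231
symbol 3: (55 − 47.52)²/47.52 = 55.9504/47.52 = 1.1774
Sum = 2.803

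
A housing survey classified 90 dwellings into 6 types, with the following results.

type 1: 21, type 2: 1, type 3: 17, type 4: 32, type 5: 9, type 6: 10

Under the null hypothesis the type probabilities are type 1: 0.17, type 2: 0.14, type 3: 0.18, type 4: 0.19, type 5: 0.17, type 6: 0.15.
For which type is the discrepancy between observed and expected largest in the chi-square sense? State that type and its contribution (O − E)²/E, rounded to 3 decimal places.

type 4, 12.983

Expected counts E_i = n·p_i: 90×0.17 = 15.3, 90×0.14 = 12.6, 90×0.18 = 16.2, 90×0.19 = 17.1, 90×0.17 = 15.3, 90×0.15 = 13.5.
χ² = (21−15.3)²/15.3 + (1−12.6)²/12.6 + (17−16.2)²/16.2 + (32−17.1)²/17.1 + (9−15.3)²/15.3 + (10−13.5)²/13.5
   = 2.1235 + 10.6794 + 0.0395 + 12.9830 + 2.5941 + 0.9074
The largest term is for type 4: 12.983.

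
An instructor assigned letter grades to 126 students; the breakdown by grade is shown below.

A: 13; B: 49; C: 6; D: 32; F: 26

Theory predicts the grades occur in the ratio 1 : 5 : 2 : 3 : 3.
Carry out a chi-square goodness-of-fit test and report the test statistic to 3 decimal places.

11.096

Ratio total = 14. Expected counts: 126×1/14 = 9, 126×5/14 = 45, 126×2/14 = 18, 126×3/14 = 27, 126×3/14 = 27.
cat         O        E   (O−E)²/E
A          13        9     1.7778
B          49       45     0.3556
C           6       18     8.0000
D          32       27     0.9259
F          26       27     0.0370
Sum = 11.096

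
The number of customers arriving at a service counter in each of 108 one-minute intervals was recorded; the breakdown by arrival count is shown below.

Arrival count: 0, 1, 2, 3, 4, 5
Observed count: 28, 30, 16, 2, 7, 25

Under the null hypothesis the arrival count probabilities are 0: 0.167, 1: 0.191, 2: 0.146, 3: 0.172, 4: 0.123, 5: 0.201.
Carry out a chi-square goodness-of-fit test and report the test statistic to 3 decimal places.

28.029

Expected counts E_i = n·p_i: 108×0.167 = 18.036, 108×0.191 = 20.628, 108×0.146 = 15.768, 108×0.172 = 18.576, 108×0.123 = 13.284, 108×0.201 = 21.708.
cat         O        E   (O−E)²/E
0          28   18.036     5.5046
1          30   20.628     4.2580
2          16   15.768     0.0034
3           2   18.576    14.7913
4           7   13.284     2.9726
5          25   21.708     0.4992
Sum = 28.029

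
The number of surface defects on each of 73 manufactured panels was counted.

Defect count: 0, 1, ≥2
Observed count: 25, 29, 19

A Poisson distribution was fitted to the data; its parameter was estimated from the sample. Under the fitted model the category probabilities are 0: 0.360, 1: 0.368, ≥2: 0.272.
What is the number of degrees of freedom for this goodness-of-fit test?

1

There are k = 3 categories and 1 parameter estimated from the data, so df = 3 − 1 − 1 = 1.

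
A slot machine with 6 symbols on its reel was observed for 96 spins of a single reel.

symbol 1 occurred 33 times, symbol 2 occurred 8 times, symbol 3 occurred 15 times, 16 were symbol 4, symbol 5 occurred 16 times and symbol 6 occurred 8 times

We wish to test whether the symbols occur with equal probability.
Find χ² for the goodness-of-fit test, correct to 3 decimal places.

26.125

Expected count for each of the 6 categories: 96/6 = 16.
symbol 1: (33 − 16)²/16 = 289/16 = 18.0625
symbol 2: (8 − 16)²/16 = 64/16 = 4.0000
symbol 3: (15 − 16)²/16 = 1/16 = 0.0625
symbol 4: (16 − 16)²/16 = 0/16 = 0.0000
symbol 5: (16 − 16)²/16 = 0/16 = 0.0000
symbol 6: (8 − 16)²/16 = 64/16 = 4.0000
Sum = 26.125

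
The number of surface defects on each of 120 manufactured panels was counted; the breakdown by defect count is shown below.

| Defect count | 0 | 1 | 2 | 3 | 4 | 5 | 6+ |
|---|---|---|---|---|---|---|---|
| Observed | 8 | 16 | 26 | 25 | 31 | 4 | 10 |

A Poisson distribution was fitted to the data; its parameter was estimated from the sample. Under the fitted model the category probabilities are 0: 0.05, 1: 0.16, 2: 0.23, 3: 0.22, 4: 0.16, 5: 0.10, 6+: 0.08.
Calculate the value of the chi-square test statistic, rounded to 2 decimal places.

Expected counts E_i = n·p_i: 120×0.05 = 6, 120×0.16 = 19.2, 120×0.23 = 27.6, 120×0.22 = 26.4, 120×0.16 = 19.2, 120×0.10 = 12, 120×0.08 = 9.6.
cat         O        E   (O−E)²/E
0           8        6      0.667
1          16     19.2      0.533
2          26     27.6      0.093
3          25     26.4      0.074
4          31     19.2      7.252
5           4       12      5.333
6+         10      9.6      0.017
Sum = 13.97

13.97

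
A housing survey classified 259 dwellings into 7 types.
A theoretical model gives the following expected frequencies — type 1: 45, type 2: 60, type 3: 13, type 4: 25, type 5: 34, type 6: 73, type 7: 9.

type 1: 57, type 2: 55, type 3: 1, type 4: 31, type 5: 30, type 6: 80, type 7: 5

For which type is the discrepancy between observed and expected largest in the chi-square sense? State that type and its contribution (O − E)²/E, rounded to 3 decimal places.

type 3, 11.077

type 1: (57 − 45)²/45 = 144/45 = 3.2000
type 2: (55 − 60)²/60 = 25/60 = 0.4167
type 3: (1 − 13)²/13 = 144/13 = 11.0769
type 4: (31 − 25)²/25 = 36/25 = 1.4400
type 5: (30 − 34)²/34 = 16/34 = 0.4706
type 6: (80 − 73)²/73 = 49/73 = 0.6712
type 7: (5 − 9)²/9 = 16/9 = 1.7778
The largest term is for type 3: 11.077.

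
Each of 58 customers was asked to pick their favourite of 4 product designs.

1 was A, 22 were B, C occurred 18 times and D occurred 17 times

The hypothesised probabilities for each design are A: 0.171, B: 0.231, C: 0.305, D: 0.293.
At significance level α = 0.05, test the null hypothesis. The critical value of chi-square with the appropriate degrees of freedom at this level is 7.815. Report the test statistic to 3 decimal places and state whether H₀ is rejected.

Expected counts E_i = n·p_i: 58×0.171 = 9.918, 58×0.231 = 13.398, 58×0.305 = 17.69, 58×0.293 = 16.994.
cat         O        E   (O−E)²/E
A           1    9.918     8.0188
B          22   13.398     5.5228
C          18    17.69     0.0054
D          17   16.994     0.0000
Sum = 13.547
df = 3. Since 13.547 > 7.815, we reject H₀.

13.547; reject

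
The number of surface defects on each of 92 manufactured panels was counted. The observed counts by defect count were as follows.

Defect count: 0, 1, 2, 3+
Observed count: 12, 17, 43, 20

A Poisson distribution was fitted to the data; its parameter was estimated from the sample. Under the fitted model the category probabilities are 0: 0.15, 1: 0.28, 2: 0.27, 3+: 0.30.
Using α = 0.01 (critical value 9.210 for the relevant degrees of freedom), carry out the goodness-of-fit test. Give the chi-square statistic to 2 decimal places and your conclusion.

Expected counts E_i = n·p_i: 92×0.15 = 13.8, 92×0.28 = 25.76, 92×0.27 = 24.84, 92×0.30 = 27.6.
χ² = (12−13.8)²/13.8 + (17−25.76)²/25.76 + (43−24.84)²/24.84 + (20−27.6)²/27.6
   = 0.235 + 2.979 + 13.276 + 2.093
Sum = 18.58
df = 2. Since 18.58 > 9.210, we reject H₀.

18.58; reject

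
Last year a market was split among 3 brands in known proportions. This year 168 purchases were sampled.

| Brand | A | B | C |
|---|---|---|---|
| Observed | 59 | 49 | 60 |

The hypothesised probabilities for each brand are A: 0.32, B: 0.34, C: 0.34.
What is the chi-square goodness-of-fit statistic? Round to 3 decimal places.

Expected counts E_i = n·p_i: 168×0.32 = 53.76, 168×0.34 = 57.12, 168×0.34 = 57.12.
χ² = (59−53.76)²/53.76 + (49−57.12)²/57.12 + (60−57.12)²/57.12
   = 0.5107 + 1.1543 + 0.1452
Sum = 1.810

1.810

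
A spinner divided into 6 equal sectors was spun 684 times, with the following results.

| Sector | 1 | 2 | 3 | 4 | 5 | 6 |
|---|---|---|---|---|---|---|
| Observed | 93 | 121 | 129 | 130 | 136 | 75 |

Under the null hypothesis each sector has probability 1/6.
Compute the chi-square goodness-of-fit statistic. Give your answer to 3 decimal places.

Under H₀ each category has probability 1/6, so each expected count is 684/6 = 114.
1: (93 − 114)²/114 = 441/114 = 3.8684
2: (121 − 114)²/114 = 49/114 = 0.4298
3: (129 − 114)²/114 = 225/114 = 1.9737
4: (130 − 114)²/114 = 256/114 = 2.2456
5: (136 − 114)²/114 = 484/114 = 4.2456
6: (75 − 114)²/114 = 1521/114 = 13.3421
Sum = 26.105

26.105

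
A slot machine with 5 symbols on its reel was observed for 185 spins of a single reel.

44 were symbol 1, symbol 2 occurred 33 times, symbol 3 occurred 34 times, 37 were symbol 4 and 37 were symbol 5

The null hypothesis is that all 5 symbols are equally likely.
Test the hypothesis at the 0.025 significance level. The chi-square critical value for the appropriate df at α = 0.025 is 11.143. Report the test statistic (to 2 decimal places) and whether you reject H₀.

Under H₀ each category has probability 1/5, so each expected count is 185/5 = 37.
χ² = (44−37)²/37 + (33−37)²/37 + (34−37)²/37 + (37−37)²/37 + (37−37)²/37
   = 1.324 + 0.432 + 0.243 + 0.000 + 0.000
Sum = 2.00
df = 4. Since 2.00 < 11.143, we do not reject H₀.

2.00; do not reject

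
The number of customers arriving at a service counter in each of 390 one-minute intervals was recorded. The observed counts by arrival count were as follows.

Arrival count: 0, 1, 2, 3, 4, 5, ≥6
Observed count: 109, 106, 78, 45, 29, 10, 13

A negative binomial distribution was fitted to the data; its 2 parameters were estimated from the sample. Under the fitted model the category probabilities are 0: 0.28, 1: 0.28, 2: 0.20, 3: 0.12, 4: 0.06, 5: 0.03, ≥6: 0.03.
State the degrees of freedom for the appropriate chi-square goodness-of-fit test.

There are k = 7 categories and 2 parameters estimated from the data, so df = 7 − 1 − 2 = 4.

4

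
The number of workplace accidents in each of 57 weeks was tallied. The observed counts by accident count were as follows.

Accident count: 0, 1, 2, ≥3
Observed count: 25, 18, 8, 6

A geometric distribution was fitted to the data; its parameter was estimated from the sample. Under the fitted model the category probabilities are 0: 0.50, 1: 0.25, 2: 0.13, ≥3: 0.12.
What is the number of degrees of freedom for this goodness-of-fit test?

2

There are k = 4 categories and 1 parameter estimated from the data, so df = 4 − 1 − 1 = 2.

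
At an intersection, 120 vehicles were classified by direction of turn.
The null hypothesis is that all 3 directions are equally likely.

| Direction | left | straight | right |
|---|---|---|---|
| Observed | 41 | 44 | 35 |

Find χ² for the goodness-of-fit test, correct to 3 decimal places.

Under H₀ each category has probability 1/3, so each expected count is 120/3 = 40.
left: (41 − 40)²/40 = 1/40 = 0.0250
straight: (44 − 40)²/40 = 16/40 = 0.4000
right: (35 − 40)²/40 = 25/40 = 0.6250
Sum = 1.050

1.050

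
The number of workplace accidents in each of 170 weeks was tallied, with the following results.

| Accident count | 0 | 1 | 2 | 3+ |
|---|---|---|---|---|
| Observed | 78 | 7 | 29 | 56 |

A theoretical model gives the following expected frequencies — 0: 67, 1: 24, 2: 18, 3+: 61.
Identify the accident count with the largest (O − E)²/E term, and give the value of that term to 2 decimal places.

1, 12.04

χ² = (78−67)²/67 + (7−24)²/24 + (29−18)²/18 + (56−61)²/61
   = 1.806 + 12.042 + 6.722 + 0.410
The largest term is for 1: 12.04.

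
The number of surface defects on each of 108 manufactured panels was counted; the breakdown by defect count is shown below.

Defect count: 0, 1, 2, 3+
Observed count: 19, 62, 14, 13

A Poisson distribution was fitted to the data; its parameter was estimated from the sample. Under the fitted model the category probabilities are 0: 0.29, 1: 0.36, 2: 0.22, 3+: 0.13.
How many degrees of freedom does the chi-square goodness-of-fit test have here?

There are k = 4 categories and 1 parameter estimated from the data, so df = 4 − 1 − 1 = 2.

2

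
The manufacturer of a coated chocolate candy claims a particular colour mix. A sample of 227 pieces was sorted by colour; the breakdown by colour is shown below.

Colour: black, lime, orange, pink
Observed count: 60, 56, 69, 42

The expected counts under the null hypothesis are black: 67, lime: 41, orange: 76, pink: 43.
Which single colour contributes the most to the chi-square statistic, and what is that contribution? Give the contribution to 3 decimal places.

χ² = (60−67)²/67 + (56−41)²/41 + (69−76)²/76 + (42−43)²/43
   = 0.7313 + 5.4878 + 0.6447 + 0.0233
The largest term is for lime: 5.488.

lime, 5.488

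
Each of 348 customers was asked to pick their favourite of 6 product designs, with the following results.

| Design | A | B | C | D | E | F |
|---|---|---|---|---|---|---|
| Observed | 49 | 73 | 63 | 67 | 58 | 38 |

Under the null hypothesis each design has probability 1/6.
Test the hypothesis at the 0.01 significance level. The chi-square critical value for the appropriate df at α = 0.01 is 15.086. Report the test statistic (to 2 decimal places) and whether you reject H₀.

Under H₀ each category has probability 1/6, so each expected count is 348/6 = 58.
cat         O        E   (O−E)²/E
A          49       58      1.397
B          73       58      3.879
C          63       58      0.431
D          67       58      1.397
E          58       58      0.000
F          38       58      6.897
Sum = 14.00
df = 5. Since 14.00 < 15.086, we do not reject H₀.

14.00; do not reject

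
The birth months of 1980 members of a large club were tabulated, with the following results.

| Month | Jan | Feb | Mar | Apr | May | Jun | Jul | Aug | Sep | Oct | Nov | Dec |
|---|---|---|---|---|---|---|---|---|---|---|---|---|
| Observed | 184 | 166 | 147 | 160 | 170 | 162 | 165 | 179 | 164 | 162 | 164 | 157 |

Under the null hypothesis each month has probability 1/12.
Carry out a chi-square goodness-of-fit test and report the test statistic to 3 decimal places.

6.158

Under H₀ each category has probability 1/12, so each expected count is 1980/12 = 165.
cat         O        E   (O−E)²/E
Jan       184      165     2.1879
Feb       166      165     0.0061
Mar       147      165     1.9636
Apr       160      165     0.1515
May       170      165     0.1515
Jun       162      165     0.0545
Jul       165      165     0.0000
Aug       179      165     1.1879
Sep       164      165     0.0061
Oct       162      165     0.0545
Nov       164      165     0.0061
Dec       157      165     0.3879
Sum = 6.158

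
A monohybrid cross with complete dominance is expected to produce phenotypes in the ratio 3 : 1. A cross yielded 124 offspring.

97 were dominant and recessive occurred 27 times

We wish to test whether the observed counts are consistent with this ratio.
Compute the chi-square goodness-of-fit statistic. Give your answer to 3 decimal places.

0.688

Ratio total = 4. Expected counts: 124×3/4 = 93, 124×1/4 = 31.
cat            O        E   (O−E)²/E
dominant      97       93     0.1720
recessive     27       31     0.5161
Sum = 0.688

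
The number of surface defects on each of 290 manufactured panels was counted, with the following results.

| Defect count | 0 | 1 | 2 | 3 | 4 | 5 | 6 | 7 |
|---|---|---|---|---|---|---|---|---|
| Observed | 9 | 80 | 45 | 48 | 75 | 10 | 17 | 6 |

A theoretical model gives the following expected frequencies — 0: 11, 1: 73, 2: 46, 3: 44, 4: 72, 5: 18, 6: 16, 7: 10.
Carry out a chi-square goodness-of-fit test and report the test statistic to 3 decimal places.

6.763

χ² = (9−11)²/11 + (80−73)²/73 + (45−46)²/46 + (48−44)²/44 + (75−72)²/72 + (10−18)²/18 + (17−16)²/16 + (6−10)²/10
   = 0.3636 + 0.6712 + 0.0217 + 0.3636 + 0.1250 + 3.5556 + 0.0625 + 1.6000
Sum = 6.763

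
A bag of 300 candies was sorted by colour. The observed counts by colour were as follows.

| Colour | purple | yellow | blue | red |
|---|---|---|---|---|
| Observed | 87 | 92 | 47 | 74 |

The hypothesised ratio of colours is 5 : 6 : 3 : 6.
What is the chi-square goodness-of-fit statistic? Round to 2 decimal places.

4.90

Ratio total = 20. Expected counts: 300×5/20 = 75, 300×6/20 = 90, 300×3/20 = 45, 300×6/20 = 90.
cat         O        E   (O−E)²/E
purple     87       75      1.920
yellow     92       90      0.044
blue       47       45      0.089
red        74       90      2.844
Sum = 4.90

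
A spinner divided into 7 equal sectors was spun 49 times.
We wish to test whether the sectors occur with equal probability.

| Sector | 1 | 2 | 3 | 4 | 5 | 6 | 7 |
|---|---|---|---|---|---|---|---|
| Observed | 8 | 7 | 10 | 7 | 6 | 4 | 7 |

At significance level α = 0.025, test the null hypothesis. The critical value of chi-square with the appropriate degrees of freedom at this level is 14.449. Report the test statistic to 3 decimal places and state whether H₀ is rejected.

Expected count for each of the 7 categories: 49/7 = 7.
cat         O        E   (O−E)²/E
1           8        7     0.1429
2           7        7     0.0000
3          10        7     1.2857
4           7        7     0.0000
5           6        7     0.1429
6           4        7     1.2857
7           7        7     0.0000
Sum = 2.857
df = 6. Since 2.857 < 14.449, we do not reject H₀.

2.857; do not reject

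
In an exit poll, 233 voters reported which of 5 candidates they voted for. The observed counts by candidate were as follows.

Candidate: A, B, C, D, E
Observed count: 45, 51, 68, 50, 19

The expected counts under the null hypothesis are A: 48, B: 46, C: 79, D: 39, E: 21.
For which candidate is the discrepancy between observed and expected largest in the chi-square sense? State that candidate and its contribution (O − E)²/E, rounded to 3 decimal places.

χ² = (45−48)²/48 + (51−46)²/46 + (68−79)²/79 + (50−39)²/39 + (19−21)²/21
   = 0.1875 + 0.5435 + 1.5316 + 3.1026 + 0.1905
The largest term is for D: 3.103.

D, 3.103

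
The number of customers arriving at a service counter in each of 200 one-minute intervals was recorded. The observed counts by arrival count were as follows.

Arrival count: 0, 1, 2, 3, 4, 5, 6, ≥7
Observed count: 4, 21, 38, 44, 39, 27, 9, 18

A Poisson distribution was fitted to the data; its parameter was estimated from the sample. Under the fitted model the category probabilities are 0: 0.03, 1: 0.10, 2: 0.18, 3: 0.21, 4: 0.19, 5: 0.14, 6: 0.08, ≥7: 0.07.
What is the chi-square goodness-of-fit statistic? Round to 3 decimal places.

5.190

Expected counts E_i = n·p_i: 200×0.03 = 6, 200×0.10 = 20, 200×0.18 = 36, 200×0.21 = 42, 200×0.19 = 38, 200×0.14 = 28, 200×0.08 = 16, 200×0.07 = 14.
cat         O        E   (O−E)²/E
0           4        6     0.6667
1          21       20     0.0500
2          38       36     0.1111
3          44       42     0.0952
4          39       38     0.0263
5          27       28     0.0357
6           9       16     3.0625
≥7         18       14     1.1429
Sum = 5.190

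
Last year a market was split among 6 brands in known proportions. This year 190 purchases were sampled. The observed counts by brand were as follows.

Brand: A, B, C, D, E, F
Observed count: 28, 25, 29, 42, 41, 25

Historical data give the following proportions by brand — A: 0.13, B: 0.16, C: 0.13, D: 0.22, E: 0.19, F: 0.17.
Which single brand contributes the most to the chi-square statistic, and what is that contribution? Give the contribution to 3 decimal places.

F, 1.650

Expected counts E_i = n·p_i: 190×0.13 = 24.7, 190×0.16 = 30.4, 190×0.13 = 24.7, 190×0.22 = 41.8, 190×0.19 = 36.1, 190×0.17 = 32.3.
A: (28 − 24.7)²/24.7 = 10.89/24.7 = 0.4409
B: (25 − 30.4)²/30.4 = 29.16/30.4 = 0.9592
C: (29 − 24.7)²/24.7 = 18.49/24.7 = 0.7486
D: (42 − 41.8)²/41.8 = 0.04/41.8 = 0.0010
E: (41 − 36.1)²/36.1 = 24.01/36.1 = 0.6651
F: (25 − 32.3)²/32.3 = 53.29/32.3 = 1.6498
The largest term is for F: 1.650.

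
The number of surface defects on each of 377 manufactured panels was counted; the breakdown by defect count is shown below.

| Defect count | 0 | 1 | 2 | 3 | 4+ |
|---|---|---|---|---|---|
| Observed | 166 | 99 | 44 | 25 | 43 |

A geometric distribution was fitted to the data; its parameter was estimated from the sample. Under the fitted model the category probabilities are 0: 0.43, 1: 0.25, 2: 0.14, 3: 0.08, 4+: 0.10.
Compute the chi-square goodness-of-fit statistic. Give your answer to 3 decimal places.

Expected counts E_i = n·p_i: 377×0.43 = 162.11, 377×0.25 = 94.25, 377×0.14 = 52.78, 377×0.08 = 30.16, 377×0.10 = 37.7.
cat         O        E   (O−E)²/E
0         166   162.11     0.0933
1          99    94.25     0.2394
2          44    52.78     1.4606
3          25    30.16     0.8828
4+         43     37.7     0.7451
Sum = 3.421

3.421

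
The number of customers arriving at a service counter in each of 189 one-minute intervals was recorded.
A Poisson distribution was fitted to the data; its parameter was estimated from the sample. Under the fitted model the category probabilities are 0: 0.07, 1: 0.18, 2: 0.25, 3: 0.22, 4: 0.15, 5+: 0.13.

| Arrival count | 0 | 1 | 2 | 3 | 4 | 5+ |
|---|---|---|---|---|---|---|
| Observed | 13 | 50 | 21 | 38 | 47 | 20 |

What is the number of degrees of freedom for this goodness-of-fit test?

There are k = 6 categories and 1 parameter estimated from the data, so df = 6 − 1 − 1 = 4.

4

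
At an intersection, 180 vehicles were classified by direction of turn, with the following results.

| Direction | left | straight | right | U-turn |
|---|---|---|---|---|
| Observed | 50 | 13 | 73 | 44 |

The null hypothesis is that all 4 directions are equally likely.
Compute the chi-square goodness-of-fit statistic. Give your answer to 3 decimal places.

Expected count for each of the 4 categories: 180/4 = 45.
left: (50 − 45)²/45 = 25/45 = 0.5556
straight: (13 − 45)²/45 = 1024/45 = 22.7556
right: (73 − 45)²/45 = 784/45 = 17.4222
U-turn: (44 − 45)²/45 = 1/45 = 0.0222
Sum = 40.756

40.756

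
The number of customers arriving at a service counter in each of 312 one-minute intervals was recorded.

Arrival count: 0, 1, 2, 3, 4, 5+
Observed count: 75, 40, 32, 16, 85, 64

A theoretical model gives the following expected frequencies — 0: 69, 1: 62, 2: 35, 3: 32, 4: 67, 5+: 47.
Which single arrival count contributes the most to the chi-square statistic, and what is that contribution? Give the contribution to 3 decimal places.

χ² = (75−69)²/69 + (40−62)²/62 + (32−35)²/35 + (16−32)²/32 + (85−67)²/67 + (64−47)²/47
   = 0.5217 + 7.8065 + 0.2571 + 8.0000 + 4.8358 + 6.1489
The largest term is for 3: 8.000.

3, 8.000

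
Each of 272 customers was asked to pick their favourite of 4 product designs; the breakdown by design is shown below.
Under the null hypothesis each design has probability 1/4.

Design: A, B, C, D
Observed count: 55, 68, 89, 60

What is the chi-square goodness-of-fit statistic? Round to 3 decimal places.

Under H₀ each category has probability 1/4, so each expected count is 272/4 = 68.
cat         O        E   (O−E)²/E
A          55       68     2.4853
B          68       68     0.0000
C          89       68     6.4853
D          60       68     0.9412
Sum = 9.912

9.912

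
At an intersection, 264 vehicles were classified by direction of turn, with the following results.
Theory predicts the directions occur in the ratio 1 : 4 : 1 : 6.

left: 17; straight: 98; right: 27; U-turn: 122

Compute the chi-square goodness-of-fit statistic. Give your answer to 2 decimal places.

4.17

Ratio total = 12. Expected counts: 264×1/12 = 22, 264×4/12 = 88, 264×1/12 = 22, 264×6/12 = 132.
left: (17 − 22)²/22 = 25/22 = 1.136
straight: (98 − 88)²/88 = 100/88 = 1.136
right: (27 − 22)²/22 = 25/22 = 1.136
U-turn: (122 − 132)²/132 = 100/132 = 0.758
Sum = 4.17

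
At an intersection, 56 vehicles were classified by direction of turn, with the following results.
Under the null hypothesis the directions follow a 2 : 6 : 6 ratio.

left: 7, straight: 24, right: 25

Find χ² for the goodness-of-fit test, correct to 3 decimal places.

0.167

Ratio total = 14. Expected counts: 56×2/14 = 8, 56×6/14 = 24, 56×6/14 = 24.
cat           O        E   (O−E)²/E
left          7        8     0.1250
straight     24       24     0.0000
right        25       24     0.0417
Sum = 0.167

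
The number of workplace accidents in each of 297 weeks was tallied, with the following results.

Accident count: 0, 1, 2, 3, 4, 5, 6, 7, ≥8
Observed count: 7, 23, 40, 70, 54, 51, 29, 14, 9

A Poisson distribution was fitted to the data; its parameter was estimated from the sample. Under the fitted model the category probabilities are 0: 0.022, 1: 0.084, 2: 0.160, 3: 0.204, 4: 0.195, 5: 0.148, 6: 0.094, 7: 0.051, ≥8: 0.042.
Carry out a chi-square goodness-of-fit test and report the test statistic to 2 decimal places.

Expected counts E_i = n·p_i: 297×0.022 = 6.534, 297×0.084 = 24.948, 297×0.160 = 47.52, 297×0.204 = 60.588, 297×0.195 = 57.915, 297×0.148 = 43.956, 297×0.094 = 27.918, 297×0.051 = 15.147, 297×0.042 = 12.474.
cat         O        E   (O−E)²/E
0           7    6.534      0.033
1          23   24.948      0.152
2          40    47.52      1.190
3          70   60.588      1.462
4          54   57.915      0.265
5          51   43.956      1.129
6          29   27.918      0.042
7          14   15.147      0.087
≥8          9   12.474      0.968
Sum = 5.33

5.33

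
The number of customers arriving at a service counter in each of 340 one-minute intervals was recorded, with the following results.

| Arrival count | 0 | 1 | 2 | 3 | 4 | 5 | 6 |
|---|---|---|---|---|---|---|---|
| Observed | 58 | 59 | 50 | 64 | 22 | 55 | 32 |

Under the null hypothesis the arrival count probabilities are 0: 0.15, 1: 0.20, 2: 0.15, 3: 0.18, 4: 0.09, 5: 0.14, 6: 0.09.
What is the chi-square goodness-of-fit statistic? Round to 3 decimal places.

Expected counts E_i = n·p_i: 340×0.15 = 51, 340×0.20 = 68, 340×0.15 = 51, 340×0.18 = 61.2, 340×0.09 = 30.6, 340×0.14 = 47.6, 340×0.09 = 30.6.
cat         O        E   (O−E)²/E
0          58       51     0.9608
1          59       68     1.1912
2          50       51     0.0196
3          64     61.2     0.1281
4          22     30.6     2.4170
5          55     47.6     1.1504
6          32     30.6     0.0641
Sum = 5.931

5.931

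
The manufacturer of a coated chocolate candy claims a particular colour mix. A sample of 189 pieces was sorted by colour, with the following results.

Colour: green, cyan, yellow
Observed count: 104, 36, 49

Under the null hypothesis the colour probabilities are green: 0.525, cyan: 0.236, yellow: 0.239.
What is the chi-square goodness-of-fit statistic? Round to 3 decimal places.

Expected counts E_i = n·p_i: 189×0.525 = 99.225, 189×0.236 = 44.604, 189×0.239 = 45.171.
green: (104 − 99.225)²/99.225 = 22.800625/99.225 = 0.2298
cyan: (36 − 44.604)²/44.604 = 74.028816/44.604 = 1.6597
yellow: (49 − 45.171)²/45.171 = 14.661241/45.171 = 0.3246
Sum = 2.214

2.214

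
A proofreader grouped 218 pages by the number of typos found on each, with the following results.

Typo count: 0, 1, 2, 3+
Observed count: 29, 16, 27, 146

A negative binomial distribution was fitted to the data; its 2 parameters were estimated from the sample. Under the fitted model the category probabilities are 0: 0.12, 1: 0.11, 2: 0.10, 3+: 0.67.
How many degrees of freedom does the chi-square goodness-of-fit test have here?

There are k = 4 categories and 2 parameters estimated from the data, so df = 4 − 1 − 2 = 1.

1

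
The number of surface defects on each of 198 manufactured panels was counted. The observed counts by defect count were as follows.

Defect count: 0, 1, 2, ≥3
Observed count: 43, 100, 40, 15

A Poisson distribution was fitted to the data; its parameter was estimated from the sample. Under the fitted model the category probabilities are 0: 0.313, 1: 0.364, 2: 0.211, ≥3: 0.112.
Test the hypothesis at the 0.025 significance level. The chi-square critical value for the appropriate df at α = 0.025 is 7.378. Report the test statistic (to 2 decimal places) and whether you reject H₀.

Expected counts E_i = n·p_i: 198×0.313 = 61.974, 198×0.364 = 72.072, 198×0.211 = 41.778, 198×0.112 = 22.176.
cat         O        E   (O−E)²/E
0          43   61.974      5.809
1         100   72.072     10.822
2          40   41.778      0.076
≥3         15   22.176      2.322
Sum = 19.03
df = 2. Since 19.03 > 7.378, we reject H₀.

19.03; reject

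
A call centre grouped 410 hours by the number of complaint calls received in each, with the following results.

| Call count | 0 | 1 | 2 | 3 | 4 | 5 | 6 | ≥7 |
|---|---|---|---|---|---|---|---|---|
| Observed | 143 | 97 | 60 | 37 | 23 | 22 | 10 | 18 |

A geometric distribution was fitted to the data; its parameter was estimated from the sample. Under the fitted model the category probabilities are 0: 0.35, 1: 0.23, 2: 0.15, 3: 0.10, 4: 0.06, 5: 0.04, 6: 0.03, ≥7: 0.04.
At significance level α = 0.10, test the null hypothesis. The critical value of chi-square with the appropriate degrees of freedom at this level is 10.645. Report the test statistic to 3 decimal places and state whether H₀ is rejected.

Expected counts E_i = n·p_i: 410×0.35 = 143.5, 410×0.23 = 94.3, 410×0.15 = 61.5, 410×0.10 = 41, 410×0.06 = 24.6, 410×0.04 = 16.4, 410×0.03 = 12.3, 410×0.04 = 16.4.
0: (143 − 143.5)²/143.5 = 0.25/143.5 = 0.0017
1: (97 − 94.3)²/94.3 = 7.29/94.3 = 0.0773
2: (60 − 61.5)²/61.5 = 2.25/61.5 = 0.0366
3: (37 − 41)²/41 = 16/41 = 0.3902
4: (23 − 24.6)²/24.6 = 2.56/24.6 = 0.1041
5: (22 − 16.4)²/16.4 = 31.36/16.4 = 1.9122
6: (10 − 12.3)²/12.3 = 5.29/12.3 = 0.4301
≥7: (18 − 16.4)²/16.4 = 2.56/16.4 = 0.1561
Sum = 3.108
df = 6. Since 3.108 < 10.645, we do not reject H₀.

3.108; do not reject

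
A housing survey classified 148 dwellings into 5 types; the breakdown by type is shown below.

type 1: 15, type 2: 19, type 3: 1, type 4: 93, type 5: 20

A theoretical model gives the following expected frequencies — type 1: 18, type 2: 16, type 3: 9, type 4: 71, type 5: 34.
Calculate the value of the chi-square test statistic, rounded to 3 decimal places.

20.755

cat         O        E   (O−E)²/E
type 1     15       18     0.5000
type 2     19       16     0.5625
type 3      1        9     7.1111
type 4     93       71     6.8169
type 5     20       34     5.7647
Sum = 20.755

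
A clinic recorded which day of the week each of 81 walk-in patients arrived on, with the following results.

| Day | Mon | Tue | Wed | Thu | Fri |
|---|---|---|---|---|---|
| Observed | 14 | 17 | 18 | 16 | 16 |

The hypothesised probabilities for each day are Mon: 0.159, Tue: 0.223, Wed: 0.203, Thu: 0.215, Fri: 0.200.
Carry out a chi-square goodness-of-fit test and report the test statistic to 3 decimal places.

0.425

Expected counts E_i = n·p_i: 81×0.159 = 12.879, 81×0.223 = 18.063, 81×0.203 = 16.443, 81×0.215 = 17.415, 81×0.200 = 16.2.
Mon: (14 − 12.879)²/12.879 = 1.256641/12.879 = 0.0976
Tue: (17 − 18.063)²/18.063 = 1.129969/18.063 = 0.0626
Wed: (18 − 16.443)²/16.443 = 2.424249/16.443 = 0.1474
Thu: (16 − 17.415)²/17.415 = 2.002225/17.415 = 0.1150
Fri: (16 − 16.2)²/16.2 = 0.04/16.2 = 0.0025
Sum = 0.425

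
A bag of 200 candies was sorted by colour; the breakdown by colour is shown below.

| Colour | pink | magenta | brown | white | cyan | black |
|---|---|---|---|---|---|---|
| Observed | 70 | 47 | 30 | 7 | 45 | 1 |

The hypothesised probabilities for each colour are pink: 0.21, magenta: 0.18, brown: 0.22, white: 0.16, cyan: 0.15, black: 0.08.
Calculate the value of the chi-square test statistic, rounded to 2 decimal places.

Expected counts E_i = n·p_i: 200×0.21 = 42, 200×0.18 = 36, 200×0.22 = 44, 200×0.16 = 32, 200×0.15 = 30, 200×0.08 = 16.
pink: (70 − 42)²/42 = 784/42 = 18.667
magenta: (47 − 36)²/36 = 121/36 = 3.361
brown: (30 − 44)²/44 = 196/44 = 4.455
white: (7 − 32)²/32 = 625/32 = 19.531
cyan: (45 − 30)²/30 = 225/30 = 7.500
black: (1 − 16)²/16 = 225/16 = 14.063
Sum = 67.58

67.58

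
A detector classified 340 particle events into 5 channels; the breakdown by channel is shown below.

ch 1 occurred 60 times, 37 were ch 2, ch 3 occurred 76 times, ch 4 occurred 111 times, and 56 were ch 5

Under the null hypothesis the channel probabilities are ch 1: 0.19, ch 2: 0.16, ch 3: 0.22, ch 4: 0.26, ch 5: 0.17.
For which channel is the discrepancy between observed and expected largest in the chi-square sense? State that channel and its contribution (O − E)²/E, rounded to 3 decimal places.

ch 4, 5.778

Expected counts E_i = n·p_i: 340×0.19 = 64.6, 340×0.16 = 54.4, 340×0.22 = 74.8, 340×0.26 = 88.4, 340×0.17 = 57.8.
cat         O        E   (O−E)²/E
ch 1       60     64.6     0.3276
ch 2       37     54.4     5.5654
ch 3       76     74.8     0.0193
ch 4      111     88.4     5.7778
ch 5       56     57.8     0.0561
The largest term is for ch 4: 5.778.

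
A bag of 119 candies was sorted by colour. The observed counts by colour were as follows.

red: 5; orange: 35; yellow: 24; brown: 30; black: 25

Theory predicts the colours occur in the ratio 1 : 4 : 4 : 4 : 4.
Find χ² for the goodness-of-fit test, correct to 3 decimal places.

3.357

Ratio total = 17. Expected counts: 119×1/17 = 7, 119×4/17 = 28, 119×4/17 = 28, 119×4/17 = 28, 119×4/17 = 28.
cat         O        E   (O−E)²/E
red         5        7     0.5714
orange     35       28     1.7500
yellow     24       28     0.5714
brown      30       28     0.1429
black      25       28     0.3214
Sum = 3.357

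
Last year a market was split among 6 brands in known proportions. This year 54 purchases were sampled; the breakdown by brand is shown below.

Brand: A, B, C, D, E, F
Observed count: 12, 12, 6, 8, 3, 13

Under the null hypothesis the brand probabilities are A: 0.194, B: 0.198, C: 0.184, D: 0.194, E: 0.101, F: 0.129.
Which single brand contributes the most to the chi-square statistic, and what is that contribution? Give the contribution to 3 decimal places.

Expected counts E_i = n·p_i: 54×0.194 = 10.476, 54×0.198 = 10.692, 54×0.184 = 9.936, 54×0.194 = 10.476, 54×0.101 = 5.454, 54×0.129 = 6.966.
A: (12 − 10.476)²/10.476 = 2.322576/10.476 = 0.2217
B: (12 − 10.692)²/10.692 = 1.710864/10.692 = 0.1600
C: (6 − 9.936)²/9.936 = 15.492096/9.936 = 1.5592
D: (8 − 10.476)²/10.476 = 6.130576/10.476 = 0.5852
E: (3 − 5.454)²/5.454 = 6.022116/5.454 = 1.1042
F: (13 − 6.966)²/6.966 = 36.409156/6.966 = 5.2267
The largest term is for F: 5.227.

F, 5.227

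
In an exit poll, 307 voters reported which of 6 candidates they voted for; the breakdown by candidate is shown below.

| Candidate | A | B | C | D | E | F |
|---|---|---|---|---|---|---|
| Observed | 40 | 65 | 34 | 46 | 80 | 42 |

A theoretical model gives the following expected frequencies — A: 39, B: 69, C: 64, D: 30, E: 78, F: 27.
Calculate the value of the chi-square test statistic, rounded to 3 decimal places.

cat         O        E   (O−E)²/E
A          40       39     0.0256
B          65       69     0.2319
C          34       64    14.0625
D          46       30     8.5333
E          80       78     0.0513
F          42       27     8.3333
Sum = 31.238

31.238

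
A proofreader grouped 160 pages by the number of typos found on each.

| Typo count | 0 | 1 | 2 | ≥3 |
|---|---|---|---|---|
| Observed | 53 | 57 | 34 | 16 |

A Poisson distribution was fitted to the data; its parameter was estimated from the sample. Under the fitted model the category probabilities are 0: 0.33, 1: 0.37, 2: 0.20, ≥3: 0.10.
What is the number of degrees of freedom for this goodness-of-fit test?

There are k = 4 categories and 1 parameter estimated from the data, so df = 4 − 1 − 1 = 2.

2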